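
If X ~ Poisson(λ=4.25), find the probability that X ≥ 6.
0.255061

We have X ~ Poisson(λ=4.25).

For discrete distributions, P(X ≥ 6) = 1 - P(X ≤ 5).

P(X ≤ 5) = 0.744939
P(X ≥ 6) = 1 - 0.744939 = 0.255061

So there's approximately a 25.5% chance that X is at least 6.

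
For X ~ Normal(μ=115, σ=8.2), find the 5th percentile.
101.5122

We have X ~ Normal(μ=115, σ=8.2).

We want to find x such that P(X ≤ x) = 0.05.

This is the 5th percentile, which means 5% of values fall below this point.

Using the inverse CDF (quantile function):
x = F⁻¹(0.05) = 101.5122

Verification: P(X ≤ 101.5122) = 0.05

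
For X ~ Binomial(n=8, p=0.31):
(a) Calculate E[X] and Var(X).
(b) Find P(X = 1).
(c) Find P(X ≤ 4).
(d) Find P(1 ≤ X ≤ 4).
(a) E[X] = 2.4800, Var(X) = 1.7112
(b) P(X = 1) = 0.184670
(c) P(X ≤ 4) = 0.933897
(d) P(1 ≤ X ≤ 4) = 0.882517

We have X ~ Binomial(n=8, p=0.31).

(a) Moments:
E[X] = 2.4800
Var(X) = 1.7112
σ = √Var(X) = 1.3081

(b) Point probability using PMF:
P(X = 1) = 0.184670

(c) Cumulative probability using CDF:
P(X ≤ 4) = F(4) = 0.933897

(d) Range probability:
P(1 ≤ X ≤ 4) = P(X ≤ 4) - P(X ≤ 0)
                   = F(4) - F(0)
                   = 0.933897 - 0.051380
                   = 0.882517

This means approximately 88.3% of outcomes fall in the interval [1, 4].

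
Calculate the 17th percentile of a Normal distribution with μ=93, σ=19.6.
74.2984

We have X ~ Normal(μ=93, σ=19.6).

We want to find x such that P(X ≤ x) = 0.17.

This is the 17th percentile, which means 17% of values fall below this point.

Using the inverse CDF (quantile function):
x = F⁻¹(0.17) = 74.2984

Verification: P(X ≤ 74.2984) = 0.17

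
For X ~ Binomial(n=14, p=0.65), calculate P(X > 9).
0.422723

We have X ~ Binomial(n=14, p=0.65).

P(X > 9) = 1 - P(X ≤ 9)
                = 1 - F(9)
                = 1 - 0.577277
                = 0.422723

So there's approximately a 42.3% chance that X exceeds 9.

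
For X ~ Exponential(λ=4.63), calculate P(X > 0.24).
0.329164

We have X ~ Exponential(λ=4.63).

P(X > 0.24) = 1 - P(X ≤ 0.24)
                = 1 - F(0.24)
                = 1 - 0.670836
                = 0.329164

So there's approximately a 32.9% chance that X exceeds 0.24.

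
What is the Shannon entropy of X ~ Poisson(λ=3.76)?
2.0537 nats

We have X ~ Poisson(λ=3.76).

The Shannon entropy measures the uncertainty or information content of the distribution.

For a Poisson distribution with λ=3.76:
H(X) = 2.0537 nats

(In bits, this would be 2.9628 bits.)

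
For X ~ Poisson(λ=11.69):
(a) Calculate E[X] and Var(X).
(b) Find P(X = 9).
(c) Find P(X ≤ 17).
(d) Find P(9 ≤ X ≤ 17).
(a) E[X] = 11.6900, Var(X) = 11.6900
(b) P(X = 9) = 0.094116
(c) P(X ≤ 17) = 0.948158
(d) P(9 ≤ X ≤ 17) = 0.771752

We have X ~ Poisson(λ=11.69).

(a) Moments:
E[X] = 11.6900
Var(X) = 11.6900
σ = √Var(X) = 3.4191

(b) Point probability using PMF:
P(X = 9) = 0.094116

(c) Cumulative probability using CDF:
P(X ≤ 17) = F(17) = 0.948158

(d) Range probability:
P(9 ≤ X ≤ 17) = P(X ≤ 17) - P(X ≤ 8)
                   = F(17) - F(8)
                   = 0.948158 - 0.176407
                   = 0.771752

This means approximately 77.2% of outcomes fall in the interval [9, 17].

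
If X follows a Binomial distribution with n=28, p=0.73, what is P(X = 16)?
0.029697

We have X ~ Binomial(n=28, p=0.73).

For a Binomial distribution, the PMF gives us the probability of each outcome.

Using the PMF formula:
P(X = 16) = 0.029697

Rounded to 4 decimal places: 0.0297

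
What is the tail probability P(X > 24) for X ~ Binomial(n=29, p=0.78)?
0.203303

We have X ~ Binomial(n=29, p=0.78).

P(X > 24) = 1 - P(X ≤ 24)
                = 1 - F(24)
                = 1 - 0.796697
                = 0.203303

So there's approximately a 20.3% chance that X exceeds 24.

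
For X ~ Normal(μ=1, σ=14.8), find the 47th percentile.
-0.1140

We have X ~ Normal(μ=1, σ=14.8).

We want to find x such that P(X ≤ x) = 0.47.

This is the 47th percentile, which means 47% of values fall below this point.

Using the inverse CDF (quantile function):
x = F⁻¹(0.47) = -0.1140

Verification: P(X ≤ -0.1140) = 0.47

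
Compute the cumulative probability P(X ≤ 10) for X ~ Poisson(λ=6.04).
0.955705

We have X ~ Poisson(λ=6.04).

The CDF gives us P(X ≤ k).

Using the CDF:
P(X ≤ 10) = 0.955705

This means there's approximately a 95.6% chance that X is at most 10.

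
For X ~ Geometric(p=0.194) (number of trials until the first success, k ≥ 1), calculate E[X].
5.1546

We have X ~ Geometric(p=0.194) (number of trials until the first success, k ≥ 1).

For a Geometric distribution with p=0.194 (number of trials until the first success, k ≥ 1):
E[X] = 5.1546

This is the expected (average) value of X.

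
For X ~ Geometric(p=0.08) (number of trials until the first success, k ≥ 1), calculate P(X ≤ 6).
0.393645

We have X ~ Geometric(p=0.08) (number of trials until the first success, k ≥ 1).

The CDF gives us P(X ≤ k).

Using the CDF:
P(X ≤ 6) = 0.393645

This means there's approximately a 39.4% chance that X is at most 6.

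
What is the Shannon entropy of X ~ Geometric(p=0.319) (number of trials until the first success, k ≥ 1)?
1.9627 nats

We have X ~ Geometric(p=0.319) (number of trials until the first success, k ≥ 1).

The Shannon entropy measures the uncertainty or information content of the distribution.

For a Geometric distribution with p=0.319 (number of trials until the first success, k ≥ 1):
H(X) = 1.9627 nats

(In bits, this would be 2.8316 bits.)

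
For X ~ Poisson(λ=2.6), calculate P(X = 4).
0.141422

We have X ~ Poisson(λ=2.6).

For a Poisson distribution, the PMF gives us the probability of each outcome.

Using the PMF formula:
P(X = 4) = 0.141422

Rounded to 4 decimal places: 0.1414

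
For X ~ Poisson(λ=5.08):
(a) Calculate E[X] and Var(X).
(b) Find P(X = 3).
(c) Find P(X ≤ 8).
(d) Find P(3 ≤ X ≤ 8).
(a) E[X] = 5.0800, Var(X) = 5.0800
(b) P(X = 3) = 0.135901
(c) P(X ≤ 8) = 0.926559
(d) P(3 ≤ X ≤ 8) = 0.808485

We have X ~ Poisson(λ=5.08).

(a) Moments:
E[X] = 5.0800
Var(X) = 5.0800
σ = √Var(X) = 2.2539

(b) Point probability using PMF:
P(X = 3) = 0.135901

(c) Cumulative probability using CDF:
P(X ≤ 8) = F(8) = 0.926559

(d) Range probability:
P(3 ≤ X ≤ 8) = P(X ≤ 8) - P(X ≤ 2)
                   = F(8) - F(2)
                   = 0.926559 - 0.118074
                   = 0.808485

This means approximately 80.8% of outcomes fall in the interval [3, 8].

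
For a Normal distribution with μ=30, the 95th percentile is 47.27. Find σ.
σ = 10.4994

For X ~ Normal(μ, σ), the p-th percentile satisfies x = μ + z_p × σ,
where z_p = Φ⁻¹(p) is the standard normal quantile.

Step 1: z_{0.95} = Φ⁻¹(0.95) = 1.6449

Step 2: Solve for σ:
47.27 = 30 + 1.6449 × σ
σ = (47.27 - 30) / 1.6449
σ = 17.27 / 1.6449
σ = 10.4994

Verification: μ + z × σ = 30 + 1.6449 × 10.4994 = 47.27 ✓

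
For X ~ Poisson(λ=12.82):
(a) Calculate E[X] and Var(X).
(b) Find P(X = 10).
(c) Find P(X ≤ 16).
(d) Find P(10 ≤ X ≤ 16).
(a) E[X] = 12.8200, Var(X) = 12.8200
(b) P(X = 10) = 0.089426
(c) P(X ≤ 16) = 0.848161
(d) P(10 ≤ X ≤ 16) = 0.670128

We have X ~ Poisson(λ=12.82).

(a) Moments:
E[X] = 12.8200
Var(X) = 12.8200
σ = √Var(X) = 3.5805

(b) Point probability using PMF:
P(X = 10) = 0.089426

(c) Cumulative probability using CDF:
P(X ≤ 16) = F(16) = 0.848161

(d) Range probability:
P(10 ≤ X ≤ 16) = P(X ≤ 16) - P(X ≤ 9)
                   = F(16) - F(9)
                   = 0.848161 - 0.178033
                   = 0.670128

This means approximately 67.0% of outcomes fall in the interval [10, 16].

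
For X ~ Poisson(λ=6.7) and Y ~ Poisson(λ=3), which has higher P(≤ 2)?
Y has higher probability (P(Y ≤ 2) = 0.4232 > P(X ≤ 2) = 0.0371)

Compute P(≤ 2) for each distribution:

X ~ Poisson(λ=6.7):
P(X ≤ 2) = 0.0371

Y ~ Poisson(λ=3):
P(Y ≤ 2) = 0.4232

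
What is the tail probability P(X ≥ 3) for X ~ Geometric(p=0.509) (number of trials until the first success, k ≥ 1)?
0.241081

We have X ~ Geometric(p=0.509) (number of trials until the first success, k ≥ 1).

For discrete distributions, P(X ≥ 3) = 1 - P(X ≤ 2).

P(X ≤ 2) = 0.758919
P(X ≥ 3) = 1 - 0.758919 = 0.241081

So there's approximately a 24.1% chance that X is at least 3.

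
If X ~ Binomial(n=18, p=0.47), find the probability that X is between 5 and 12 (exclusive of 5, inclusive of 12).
0.893041

We have X ~ Binomial(n=18, p=0.47).

To find P(5 < X ≤ 12), we use:
P(5 < X ≤ 12) = P(X ≤ 12) - P(X ≤ 5)
                 = F(12) - F(5)
                 = 0.972500 - 0.079459
                 = 0.893041

So there's approximately a 89.3% chance that X falls in this range.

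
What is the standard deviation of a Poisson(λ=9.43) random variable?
3.0708

We have X ~ Poisson(λ=9.43).

For a Poisson distribution with λ=9.43:
σ = √Var(X) = 3.0708

The standard deviation is the square root of the variance.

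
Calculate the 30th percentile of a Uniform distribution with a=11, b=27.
15.8000

We have X ~ Uniform(a=11, b=27).

We want to find x such that P(X ≤ x) = 0.3.

This is the 30th percentile, which means 30% of values fall below this point.

Using the inverse CDF (quantile function):
x = F⁻¹(0.3) = 15.8000

Verification: P(X ≤ 15.8000) = 0.3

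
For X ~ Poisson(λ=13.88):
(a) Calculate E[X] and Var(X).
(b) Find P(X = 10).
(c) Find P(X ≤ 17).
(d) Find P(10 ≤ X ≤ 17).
(a) E[X] = 13.8800, Var(X) = 13.8800
(b) P(X = 10) = 0.068568
(c) P(X ≤ 17) = 0.835644
(d) P(10 ≤ X ≤ 17) = 0.720440

We have X ~ Poisson(λ=13.88).

(a) Moments:
E[X] = 13.8800
Var(X) = 13.8800
σ = √Var(X) = 3.7256

(b) Point probability using PMF:
P(X = 10) = 0.068568

(c) Cumulative probability using CDF:
P(X ≤ 17) = F(17) = 0.835644

(d) Range probability:
P(10 ≤ X ≤ 17) = P(X ≤ 17) - P(X ≤ 9)
                   = F(17) - F(9)
                   = 0.835644 - 0.115204
                   = 0.720440

This means approximately 72.0% of outcomes fall in the interval [10, 17].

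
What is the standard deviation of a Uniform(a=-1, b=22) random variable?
6.6395

We have X ~ Uniform(a=-1, b=22).

For a Uniform distribution with a=-1, b=22:
σ = √Var(X) = 6.6395

The standard deviation is the square root of the variance.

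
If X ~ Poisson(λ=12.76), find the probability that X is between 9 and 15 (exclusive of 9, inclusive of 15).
0.602180

We have X ~ Poisson(λ=12.76).

To find P(9 < X ≤ 15), we use:
P(9 < X ≤ 15) = P(X ≤ 15) - P(X ≤ 9)
                 = F(15) - F(9)
                 = 0.784436 - 0.182256
                 = 0.602180

So there's approximately a 60.2% chance that X falls in this range.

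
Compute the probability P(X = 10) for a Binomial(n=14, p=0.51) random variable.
0.068694

We have X ~ Binomial(n=14, p=0.51).

For a Binomial distribution, the PMF gives us the probability of each outcome.

Using the PMF formula:
P(X = 10) = 0.068694

Rounded to 4 decimal places: 0.0687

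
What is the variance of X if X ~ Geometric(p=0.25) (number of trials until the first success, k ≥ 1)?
12.0000

We have X ~ Geometric(p=0.25) (number of trials until the first success, k ≥ 1).

For a Geometric distribution with p=0.25 (number of trials until the first success, k ≥ 1):
Var(X) = 12.0000

The variance measures the spread of the distribution around the mean.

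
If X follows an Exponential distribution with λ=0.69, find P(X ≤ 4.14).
0.942536

We have X ~ Exponential(λ=0.69).

The CDF gives us P(X ≤ k).

Using the CDF:
P(X ≤ 4.14) = 0.942536

This means there's approximately a 94.3% chance that X is at most 4.14.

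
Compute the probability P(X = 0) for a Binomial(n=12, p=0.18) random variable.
0.092420

We have X ~ Binomial(n=12, p=0.18).

For a Binomial distribution, the PMF gives us the probability of each outcome.

Using the PMF formula:
P(X = 0) = 0.092420

Rounded to 4 decimal places: 0.0924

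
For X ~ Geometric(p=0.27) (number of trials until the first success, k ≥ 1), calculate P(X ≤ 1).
0.270000

We have X ~ Geometric(p=0.27) (number of trials until the first success, k ≥ 1).

The CDF gives us P(X ≤ k).

Using the CDF:
P(X ≤ 1) = 0.270000

This means there's approximately a 27.0% chance that X is at most 1.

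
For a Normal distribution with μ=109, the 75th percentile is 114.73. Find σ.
σ = 8.4953

For X ~ Normal(μ, σ), the p-th percentile satisfies x = μ + z_p × σ,
where z_p = Φ⁻¹(p) is the standard normal quantile.

Step 1: z_{0.75} = Φ⁻¹(0.75) = 0.6745

Step 2: Solve for σ:
114.73 = 109 + 0.6745 × σ
σ = (114.73 - 109) / 0.6745
σ = 5.73 / 0.6745
σ = 8.4953

Verification: μ + z × σ = 109 + 0.6745 × 8.4953 = 114.73 ✓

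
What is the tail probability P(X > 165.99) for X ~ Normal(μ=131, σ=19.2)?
0.034197

We have X ~ Normal(μ=131, σ=19.2).

P(X > 165.99) = 1 - P(X ≤ 165.99)
                = 1 - F(165.99)
                = 1 - 0.965803
                = 0.034197

So there's approximately a 3.4% chance that X exceeds 165.99.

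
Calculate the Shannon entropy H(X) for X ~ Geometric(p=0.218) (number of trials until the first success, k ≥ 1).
2.4053 nats

We have X ~ Geometric(p=0.218) (number of trials until the first success, k ≥ 1).

The Shannon entropy measures the uncertainty or information content of the distribution.

For a Geometric distribution with p=0.218 (number of trials until the first success, k ≥ 1):
H(X) = 2.4053 nats

(In bits, this would be 3.4702 bits.)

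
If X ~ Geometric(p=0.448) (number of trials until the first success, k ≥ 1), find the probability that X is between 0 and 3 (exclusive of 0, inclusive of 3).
0.831803

We have X ~ Geometric(p=0.448) (number of trials until the first success, k ≥ 1).

To find P(0 < X ≤ 3), we use:
P(0 < X ≤ 3) = P(X ≤ 3) - P(X ≤ 0)
                 = F(3) - F(0)
                 = 0.831803 - 0.000000
                 = 0.831803

So there's approximately a 83.2% chance that X falls in this range.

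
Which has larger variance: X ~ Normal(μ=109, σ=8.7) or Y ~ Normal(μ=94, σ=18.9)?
Y has larger variance (357.2100 > 75.6900)

Compute the variance for each distribution:

X ~ Normal(μ=109, σ=8.7):
Var(X) = 75.6900

Y ~ Normal(μ=94, σ=18.9):
Var(Y) = 357.2100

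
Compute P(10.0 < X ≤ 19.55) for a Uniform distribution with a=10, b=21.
0.868182

We have X ~ Uniform(a=10, b=21).

To find P(10.0 < X ≤ 19.55), we use:
P(10.0 < X ≤ 19.55) = P(X ≤ 19.55) - P(X ≤ 10.0)
                 = F(19.55) - F(10.0)
                 = 0.868182 - 0.000000
                 = 0.868182

So there's approximately a 86.8% chance that X falls in this range.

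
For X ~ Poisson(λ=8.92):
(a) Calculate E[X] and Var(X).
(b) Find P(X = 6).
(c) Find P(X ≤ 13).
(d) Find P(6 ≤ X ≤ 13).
(a) E[X] = 8.9200, Var(X) = 8.9200
(b) P(X = 6) = 0.093530
(c) P(X ≤ 13) = 0.930108
(d) P(6 ≤ X ≤ 13) = 0.809472

We have X ~ Poisson(λ=8.92).

(a) Moments:
E[X] = 8.9200
Var(X) = 8.9200
σ = √Var(X) = 2.9866

(b) Point probability using PMF:
P(X = 6) = 0.093530

(c) Cumulative probability using CDF:
P(X ≤ 13) = F(13) = 0.930108

(d) Range probability:
P(6 ≤ X ≤ 13) = P(X ≤ 13) - P(X ≤ 5)
                   = F(13) - F(5)
                   = 0.930108 - 0.120636
                   = 0.809472

This means approximately 80.9% of outcomes fall in the interval [6, 13].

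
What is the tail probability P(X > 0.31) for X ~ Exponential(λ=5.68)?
0.171907

We have X ~ Exponential(λ=5.68).

P(X > 0.31) = 1 - P(X ≤ 0.31)
                = 1 - F(0.31)
                = 1 - 0.828093
                = 0.171907

So there's approximately a 17.2% chance that X exceeds 0.31.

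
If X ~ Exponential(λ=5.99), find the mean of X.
0.1669

We have X ~ Exponential(λ=5.99).

For an Exponential distribution with λ=5.99:
E[X] = 0.1669

This is the expected (average) value of X.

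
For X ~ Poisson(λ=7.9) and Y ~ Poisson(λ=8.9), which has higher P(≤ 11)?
X has higher probability (P(X ≤ 11) = 0.8952 > P(Y ≤ 11) = 0.8126)

Compute P(≤ 11) for each distribution:

X ~ Poisson(λ=7.9):
P(X ≤ 11) = 0.8952

Y ~ Poisson(λ=8.9):
P(Y ≤ 11) = 0.8126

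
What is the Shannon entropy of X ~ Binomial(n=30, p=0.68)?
2.3551 nats

We have X ~ Binomial(n=30, p=0.68).

The Shannon entropy measures the uncertainty or information content of the distribution.

For a Binomial distribution with n=30, p=0.68:
H(X) = 2.3551 nats

(In bits, this would be 3.3977 bits.)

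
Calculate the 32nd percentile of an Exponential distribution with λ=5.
0.0771

We have X ~ Exponential(λ=5).

We want to find x such that P(X ≤ x) = 0.32.

This is the 32nd percentile, which means 32% of values fall below this point.

Using the inverse CDF (quantile function):
x = F⁻¹(0.32) = 0.0771

Verification: P(X ≤ 0.0771) = 0.32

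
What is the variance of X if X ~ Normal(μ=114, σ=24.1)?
580.8100

We have X ~ Normal(μ=114, σ=24.1).

For a Normal distribution with μ=114, σ=24.1:
Var(X) = 580.8100

The variance measures the spread of the distribution around the mean.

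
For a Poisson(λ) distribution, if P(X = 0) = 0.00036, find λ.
λ = 7.9294

For a Poisson(λ) distribution, the PMF at 0 is:
P(X = 0) = λ^0 e^(-λ) / 0! = e^(-λ)

Given P(X = 0) = 0.00036:
e^(-λ) = 0.00036
-λ = ln(0.00036)
λ = -ln(0.00036) = 7.9294

Verification: e^(-7.9294) = 0.00036 ✓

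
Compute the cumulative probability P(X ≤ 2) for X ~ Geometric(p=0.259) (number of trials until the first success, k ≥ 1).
0.450919

We have X ~ Geometric(p=0.259) (number of trials until the first success, k ≥ 1).

The CDF gives us P(X ≤ k).

Using the CDF:
P(X ≤ 2) = 0.450919

This means there's approximately a 45.1% chance that X is at most 2.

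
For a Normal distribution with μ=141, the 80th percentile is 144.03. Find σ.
σ = 3.6002

For X ~ Normal(μ, σ), the p-th percentile satisfies x = μ + z_p × σ,
where z_p = Φ⁻¹(p) is the standard normal quantile.

Step 1: z_{0.8} = Φ⁻¹(0.8) = 0.8416

Step 2: Solve for σ:
144.03 = 141 + 0.8416 × σ
σ = (144.03 - 141) / 0.8416
σ = 3.03 / 0.8416
σ = 3.6002

Verification: μ + z × σ = 141 + 0.8416 × 3.6002 = 144.03 ✓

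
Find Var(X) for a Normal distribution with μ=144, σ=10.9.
118.8100

We have X ~ Normal(μ=144, σ=10.9).

For a Normal distribution with μ=144, σ=10.9:
Var(X) = 118.8100

The variance measures the spread of the distribution around the mean.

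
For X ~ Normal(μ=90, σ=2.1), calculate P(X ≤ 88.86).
0.293614

We have X ~ Normal(μ=90, σ=2.1).

The CDF gives us P(X ≤ k).

Using the CDF:
P(X ≤ 88.86) = 0.293614

This means there's approximately a 29.4% chance that X is at most 88.86.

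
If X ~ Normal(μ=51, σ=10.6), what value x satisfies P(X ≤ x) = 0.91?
65.2120

We have X ~ Normal(μ=51, σ=10.6).

We want to find x such that P(X ≤ x) = 0.91.

This is the 91st percentile, which means 91% of values fall below this point.

Using the inverse CDF (quantile function):
x = F⁻¹(0.91) = 65.2120

Verification: P(X ≤ 65.2120) = 0.91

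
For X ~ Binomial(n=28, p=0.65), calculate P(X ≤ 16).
0.247131

We have X ~ Binomial(n=28, p=0.65).

The CDF gives us P(X ≤ k).

Using the CDF:
P(X ≤ 16) = 0.247131

This means there's approximately a 24.7% chance that X is at most 16.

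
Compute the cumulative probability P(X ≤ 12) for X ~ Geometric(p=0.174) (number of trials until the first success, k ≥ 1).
0.899130

We have X ~ Geometric(p=0.174) (number of trials until the first success, k ≥ 1).

The CDF gives us P(X ≤ k).

Using the CDF:
P(X ≤ 12) = 0.899130

This means there's approximately a 89.9% chance that X is at most 12.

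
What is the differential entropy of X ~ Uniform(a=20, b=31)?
2.3979 nats

We have X ~ Uniform(a=20, b=31).

The differential entropy measures the uncertainty or information content of the distribution.

For a Uniform distribution with a=20, b=31:
h(X) = 2.3979 nats

(In bits, this would be 3.4594 bits.)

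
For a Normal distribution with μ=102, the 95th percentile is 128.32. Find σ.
σ = 16.0014

For X ~ Normal(μ, σ), the p-th percentile satisfies x = μ + z_p × σ,
where z_p = Φ⁻¹(p) is the standard normal quantile.

Step 1: z_{0.95} = Φ⁻¹(0.95) = 1.6449

Step 2: Solve for σ:
128.32 = 102 + 1.6449 × σ
σ = (128.32 - 102) / 1.6449
σ = 26.32 / 1.6449
σ = 16.0014

Verification: μ + z × σ = 102 + 1.6449 × 16.0014 = 128.32 ✓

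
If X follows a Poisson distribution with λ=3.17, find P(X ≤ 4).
0.785935

We have X ~ Poisson(λ=3.17).

The CDF gives us P(X ≤ k).

Using the CDF:
P(X ≤ 4) = 0.785935

This means there's approximately a 78.6% chance that X is at most 4.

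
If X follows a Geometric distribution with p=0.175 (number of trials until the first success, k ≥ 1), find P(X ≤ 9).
0.822954

We have X ~ Geometric(p=0.175) (number of trials until the first success, k ≥ 1).

The CDF gives us P(X ≤ k).

Using the CDF:
P(X ≤ 9) = 0.822954

This means there's approximately a 82.3% chance that X is at most 9.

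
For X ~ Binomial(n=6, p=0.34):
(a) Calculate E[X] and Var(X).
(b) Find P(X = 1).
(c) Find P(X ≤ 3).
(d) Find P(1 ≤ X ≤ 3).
(a) E[X] = 2.0400, Var(X) = 1.3464
(b) P(X = 1) = 0.255476
(c) P(X ≤ 3) = 0.893147
(d) P(1 ≤ X ≤ 3) = 0.810493

We have X ~ Binomial(n=6, p=0.34).

(a) Moments:
E[X] = 2.0400
Var(X) = 1.3464
σ = √Var(X) = 1.1603

(b) Point probability using PMF:
P(X = 1) = 0.255476

(c) Cumulative probability using CDF:
P(X ≤ 3) = F(3) = 0.893147

(d) Range probability:
P(1 ≤ X ≤ 3) = P(X ≤ 3) - P(X ≤ 0)
                   = F(3) - F(0)
                   = 0.893147 - 0.082654
                   = 0.810493

This means approximately 81.0% of outcomes fall in the interval [1, 3].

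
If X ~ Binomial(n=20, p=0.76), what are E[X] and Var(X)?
E[X] = 15.2000, Var(X) = 3.6480

We have X ~ Binomial(n=20, p=0.76).

For a Binomial distribution with n=20, p=0.76:

Expected value:
E[X] = 15.2000

Variance:
Var(X) = 3.6480

Standard deviation:
σ = √Var(X) = 1.9100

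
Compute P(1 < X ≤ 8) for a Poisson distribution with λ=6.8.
0.746082

We have X ~ Poisson(λ=6.8).

To find P(1 < X ≤ 8), we use:
P(1 < X ≤ 8) = P(X ≤ 8) - P(X ≤ 1)
                 = F(8) - F(1)
                 = 0.754770 - 0.008687
                 = 0.746082

So there's approximately a 74.6% chance that X falls in this range.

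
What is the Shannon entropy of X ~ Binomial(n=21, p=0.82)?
1.9701 nats

We have X ~ Binomial(n=21, p=0.82).

The Shannon entropy measures the uncertainty or information content of the distribution.

For a Binomial distribution with n=21, p=0.82:
H(X) = 1.9701 nats

(In bits, this would be 2.8423 bits.)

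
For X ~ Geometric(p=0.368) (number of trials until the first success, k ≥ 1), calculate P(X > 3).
0.252436

We have X ~ Geometric(p=0.368) (number of trials until the first success, k ≥ 1).

P(X > 3) = 1 - P(X ≤ 3)
                = 1 - F(3)
                = 1 - 0.747564
                = 0.252436

So there's approximately a 25.2% chance that X exceeds 3.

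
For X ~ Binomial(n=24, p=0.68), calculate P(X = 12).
0.030475

We have X ~ Binomial(n=24, p=0.68).

For a Binomial distribution, the PMF gives us the probability of each outcome.

Using the PMF formula:
P(X = 12) = 0.030475

Rounded to 4 decimal places: 0.0305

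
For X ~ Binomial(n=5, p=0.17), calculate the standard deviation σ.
0.8399

We have X ~ Binomial(n=5, p=0.17).

For a Binomial distribution with n=5, p=0.17:
σ = √Var(X) = 0.8399

The standard deviation is the square root of the variance.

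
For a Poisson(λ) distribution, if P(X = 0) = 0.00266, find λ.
λ = 5.9294

For a Poisson(λ) distribution, the PMF at 0 is:
P(X = 0) = λ^0 e^(-λ) / 0! = e^(-λ)

Given P(X = 0) = 0.00266:
e^(-λ) = 0.00266
-λ = ln(0.00266)
λ = -ln(0.00266) = 5.9294

Verification: e^(-5.9294) = 0.00266 ✓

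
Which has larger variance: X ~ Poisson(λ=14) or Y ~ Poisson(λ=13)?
X has larger variance (14.0000 > 13.0000)

Compute the variance for each distribution:

X ~ Poisson(λ=14):
Var(X) = 14.0000

Y ~ Poisson(λ=13):
Var(Y) = 13.0000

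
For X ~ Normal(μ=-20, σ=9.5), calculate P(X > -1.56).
0.026126

We have X ~ Normal(μ=-20, σ=9.5).

P(X > -1.56) = 1 - P(X ≤ -1.56)
                = 1 - F(-1.56)
                = 1 - 0.973874
                = 0.026126

So there's approximately a 2.6% chance that X exceeds -1.56.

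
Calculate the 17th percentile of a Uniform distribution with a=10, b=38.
14.7600

We have X ~ Uniform(a=10, b=38).

We want to find x such that P(X ≤ x) = 0.17.

This is the 17th percentile, which means 17% of values fall below this point.

Using the inverse CDF (quantile function):
x = F⁻¹(0.17) = 14.7600

Verification: P(X ≤ 14.7600) = 0.17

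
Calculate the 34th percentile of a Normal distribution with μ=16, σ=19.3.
8.0395

We have X ~ Normal(μ=16, σ=19.3).

We want to find x such that P(X ≤ x) = 0.34.

This is the 34th percentile, which means 34% of values fall below this point.

Using the inverse CDF (quantile function):
x = F⁻¹(0.34) = 8.0395

Verification: P(X ≤ 8.0395) = 0.34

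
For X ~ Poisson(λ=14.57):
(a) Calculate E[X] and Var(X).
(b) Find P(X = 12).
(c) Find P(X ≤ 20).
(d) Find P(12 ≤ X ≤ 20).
(a) E[X] = 14.5700, Var(X) = 14.5700
(b) P(X = 12) = 0.089848
(c) P(X ≤ 20) = 0.933734
(d) P(12 ≤ X ≤ 20) = 0.718827

We have X ~ Poisson(λ=14.57).

(a) Moments:
E[X] = 14.5700
Var(X) = 14.5700
σ = √Var(X) = 3.8171

(b) Point probability using PMF:
P(X = 12) = 0.089848

(c) Cumulative probability using CDF:
P(X ≤ 20) = F(20) = 0.933734

(d) Range probability:
P(12 ≤ X ≤ 20) = P(X ≤ 20) - P(X ≤ 11)
                   = F(20) - F(11)
                   = 0.933734 - 0.214906
                   = 0.718827

This means approximately 71.9% of outcomes fall in the interval [12, 20].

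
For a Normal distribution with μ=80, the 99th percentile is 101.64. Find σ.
σ = 9.3021

For X ~ Normal(μ, σ), the p-th percentile satisfies x = μ + z_p × σ,
where z_p = Φ⁻¹(p) is the standard normal quantile.

Step 1: z_{0.99} = Φ⁻¹(0.99) = 2.3263

Step 2: Solve for σ:
101.64 = 80 + 2.3263 × σ
σ = (101.64 - 80) / 2.3263
σ = 21.64 / 2.3263
σ = 9.3021

Verification: μ + z × σ = 80 + 2.3263 × 9.3021 = 101.64 ✓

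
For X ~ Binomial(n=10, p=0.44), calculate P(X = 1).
0.023831

We have X ~ Binomial(n=10, p=0.44).

For a Binomial distribution, the PMF gives us the probability of each outcome.

Using the PMF formula:
P(X = 1) = 0.023831

Rounded to 4 decimal places: 0.0238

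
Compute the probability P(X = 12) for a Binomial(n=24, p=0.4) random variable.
0.098757

We have X ~ Binomial(n=24, p=0.4).

For a Binomial distribution, the PMF gives us the probability of each outcome.

Using the PMF formula:
P(X = 12) = 0.098757

Rounded to 4 decimal places: 0.0988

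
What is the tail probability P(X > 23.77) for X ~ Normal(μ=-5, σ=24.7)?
0.122055

We have X ~ Normal(μ=-5, σ=24.7).

P(X > 23.77) = 1 - P(X ≤ 23.77)
                = 1 - F(23.77)
                = 1 - 0.877945
                = 0.122055

So there's approximately a 12.2% chance that X exceeds 23.77.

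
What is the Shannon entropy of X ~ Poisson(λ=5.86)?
2.2871 nats

We have X ~ Poisson(λ=5.86).

The Shannon entropy measures the uncertainty or information content of the distribution.

For a Poisson distribution with λ=5.86:
H(X) = 2.2871 nats

(In bits, this would be 3.2995 bits.)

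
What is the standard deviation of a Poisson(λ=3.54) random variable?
1.8815

We have X ~ Poisson(λ=3.54).

For a Poisson distribution with λ=3.54:
σ = √Var(X) = 1.8815

The standard deviation is the square root of the variance.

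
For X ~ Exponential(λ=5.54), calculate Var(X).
0.0326

We have X ~ Exponential(λ=5.54).

For an Exponential distribution with λ=5.54:
Var(X) = 0.0326

The variance measures the spread of the distribution around the mean.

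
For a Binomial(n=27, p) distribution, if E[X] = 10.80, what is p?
p = 0.4

For a Binomial(n, p) distribution:
E[X] = n × p

Given n = 27 and E[X] = 10.80:
10.80 = 27 × p
p = 10.80 / 27 = 0.4

Verification: Binomial(27, 0.4) has E[X] = 10.80 ✓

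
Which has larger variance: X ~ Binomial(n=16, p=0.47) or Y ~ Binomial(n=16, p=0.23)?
X has larger variance (3.9856 > 2.8336)

Compute the variance for each distribution:

X ~ Binomial(n=16, p=0.47):
Var(X) = 3.9856

Y ~ Binomial(n=16, p=0.23):
Var(Y) = 2.8336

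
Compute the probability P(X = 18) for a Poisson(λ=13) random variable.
0.039702

We have X ~ Poisson(λ=13).

For a Poisson distribution, the PMF gives us the probability of each outcome.

Using the PMF formula:
P(X = 18) = 0.039702

Rounded to 4 decimal places: 0.0397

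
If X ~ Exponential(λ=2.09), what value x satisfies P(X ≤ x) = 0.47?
0.3038

We have X ~ Exponential(λ=2.09).

We want to find x such that P(X ≤ x) = 0.47.

This is the 47th percentile, which means 47% of values fall below this point.

Using the inverse CDF (quantile function):
x = F⁻¹(0.47) = 0.3038

Verification: P(X ≤ 0.3038) = 0.47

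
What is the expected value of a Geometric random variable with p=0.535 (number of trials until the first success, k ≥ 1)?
1.8692

We have X ~ Geometric(p=0.535) (number of trials until the first success, k ≥ 1).

For a Geometric distribution with p=0.535 (number of trials until the first success, k ≥ 1):
E[X] = 1.8692

This is the expected (average) value of X.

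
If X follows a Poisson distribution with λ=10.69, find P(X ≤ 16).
0.954660

We have X ~ Poisson(λ=10.69).

The CDF gives us P(X ≤ k).

Using the CDF:
P(X ≤ 16) = 0.954660

This means there's approximately a 95.5% chance that X is at most 16.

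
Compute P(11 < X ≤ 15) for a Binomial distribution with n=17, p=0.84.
0.738969

We have X ~ Binomial(n=17, p=0.84).

To find P(11 < X ≤ 15), we use:
P(11 < X ≤ 15) = P(X ≤ 15) - P(X ≤ 11)
                 = F(15) - F(11)
                 = 0.781265 - 0.042295
                 = 0.738969

So there's approximately a 73.9% chance that X falls in this range.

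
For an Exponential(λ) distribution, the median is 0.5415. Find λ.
λ = 1.2801

For X ~ Exponential(λ), the CDF is F(x) = 1 - e^(-λx).
The median m satisfies F(m) = 0.5:
1 - e^(-λm) = 0.5
e^(-λm) = 0.5
λm = ln(2)
m = ln(2) / λ

Given m = 0.5415:
λ = ln(2) / 0.5415 = 0.693147 / 0.5415 = 1.2801

Verification: ln(2) / 1.2801 = 0.5415 ✓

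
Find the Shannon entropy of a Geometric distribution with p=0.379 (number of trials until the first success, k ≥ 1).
1.7509 nats

We have X ~ Geometric(p=0.379) (number of trials until the first success, k ≥ 1).

The Shannon entropy measures the uncertainty or information content of the distribution.

For a Geometric distribution with p=0.379 (number of trials until the first success, k ≥ 1):
H(X) = 1.7509 nats

(In bits, this would be 2.5259 bits.)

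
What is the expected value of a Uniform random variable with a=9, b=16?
12.5000

We have X ~ Uniform(a=9, b=16).

For a Uniform distribution with a=9, b=16:
E[X] = 12.5000

This is the expected (average) value of X.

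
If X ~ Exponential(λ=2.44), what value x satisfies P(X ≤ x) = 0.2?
0.0915

We have X ~ Exponential(λ=2.44).

We want to find x such that P(X ≤ x) = 0.2.

This is the 20th percentile, which means 20% of values fall below this point.

Using the inverse CDF (quantile function):
x = F⁻¹(0.2) = 0.0915

Verification: P(X ≤ 0.0915) = 0.2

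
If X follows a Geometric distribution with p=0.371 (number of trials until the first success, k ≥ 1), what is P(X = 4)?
0.092326

We have X ~ Geometric(p=0.371) (number of trials until the first success, k ≥ 1).

For a Geometric distribution, the PMF gives us the probability of each outcome.

Using the PMF formula:
P(X = 4) = 0.092326

Rounded to 4 decimal places: 0.0923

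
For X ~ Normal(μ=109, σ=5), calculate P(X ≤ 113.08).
0.792750

We have X ~ Normal(μ=109, σ=5).

The CDF gives us P(X ≤ k).

Using the CDF:
P(X ≤ 113.08) = 0.792750

This means there's approximately a 79.3% chance that X is at most 113.08.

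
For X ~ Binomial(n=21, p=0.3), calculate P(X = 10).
0.041183

We have X ~ Binomial(n=21, p=0.3).

For a Binomial distribution, the PMF gives us the probability of each outcome.

Using the PMF formula:
P(X = 10) = 0.041183

Rounded to 4 decimal places: 0.0412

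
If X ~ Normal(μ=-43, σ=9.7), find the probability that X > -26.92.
0.048686

We have X ~ Normal(μ=-43, σ=9.7).

P(X > -26.92) = 1 - P(X ≤ -26.92)
                = 1 - F(-26.92)
                = 1 - 0.951314
                = 0.048686

So there's approximately a 4.9% chance that X exceeds -26.92.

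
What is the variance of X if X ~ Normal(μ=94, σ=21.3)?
453.6900

We have X ~ Normal(μ=94, σ=21.3).

For a Normal distribution with μ=94, σ=21.3:
Var(X) = 453.6900

The variance measures the spread of the distribution around the mean.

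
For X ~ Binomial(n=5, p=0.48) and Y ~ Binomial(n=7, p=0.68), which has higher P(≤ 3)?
X has higher probability (P(X ≤ 3) = 0.8365 > P(Y ≤ 3) = 0.1534)

Compute P(≤ 3) for each distribution:

X ~ Binomial(n=5, p=0.48):
P(X ≤ 3) = 0.8365

Y ~ Binomial(n=7, p=0.68):
P(Y ≤ 3) = 0.1534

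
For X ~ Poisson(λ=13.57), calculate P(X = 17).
0.064478

We have X ~ Poisson(λ=13.57).

For a Poisson distribution, the PMF gives us the probability of each outcome.

Using the PMF formula:
P(X = 17) = 0.064478

Rounded to 4 decimal places: 0.0645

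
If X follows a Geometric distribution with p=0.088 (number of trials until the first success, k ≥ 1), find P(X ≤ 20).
0.841548

We have X ~ Geometric(p=0.088) (number of trials until the first success, k ≥ 1).

The CDF gives us P(X ≤ k).

Using the CDF:
P(X ≤ 20) = 0.841548

This means there's approximately a 84.2% chance that X is at most 20.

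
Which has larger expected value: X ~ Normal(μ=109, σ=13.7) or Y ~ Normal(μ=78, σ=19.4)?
X has larger mean (109.0000 > 78.0000)

Compute the expected value for each distribution:

X ~ Normal(μ=109, σ=13.7):
E[X] = 109.0000

Y ~ Normal(μ=78, σ=19.4):
E[Y] = 78.0000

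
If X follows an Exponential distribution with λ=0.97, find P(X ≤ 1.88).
0.838556

We have X ~ Exponential(λ=0.97).

The CDF gives us P(X ≤ k).

Using the CDF:
P(X ≤ 1.88) = 0.838556

This means there's approximately a 83.9% chance that X is at most 1.88.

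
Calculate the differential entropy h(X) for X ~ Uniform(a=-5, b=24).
3.3673 nats

We have X ~ Uniform(a=-5, b=24).

The differential entropy measures the uncertainty or information content of the distribution.

For a Uniform distribution with a=-5, b=24:
h(X) = 3.3673 nats

(In bits, this would be 4.8580 bits.)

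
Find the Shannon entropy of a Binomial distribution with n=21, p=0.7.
2.1572 nats

We have X ~ Binomial(n=21, p=0.7).

The Shannon entropy measures the uncertainty or information content of the distribution.

For a Binomial distribution with n=21, p=0.7:
H(X) = 2.1572 nats

(In bits, this would be 3.1121 bits.)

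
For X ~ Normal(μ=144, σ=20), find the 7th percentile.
114.4842

We have X ~ Normal(μ=144, σ=20).

We want to find x such that P(X ≤ x) = 0.07.

This is the 7th percentile, which means 7% of values fall below this point.

Using the inverse CDF (quantile function):
x = F⁻¹(0.07) = 114.4842

Verification: P(X ≤ 114.4842) = 0.07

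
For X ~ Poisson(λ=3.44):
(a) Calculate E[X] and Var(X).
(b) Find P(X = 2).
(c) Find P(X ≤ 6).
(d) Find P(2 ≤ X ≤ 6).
(a) E[X] = 3.4400, Var(X) = 3.4400
(b) P(X = 2) = 0.189720
(c) P(X ≤ 6) = 0.939239
(d) P(2 ≤ X ≤ 6) = 0.796872

We have X ~ Poisson(λ=3.44).

(a) Moments:
E[X] = 3.4400
Var(X) = 3.4400
σ = √Var(X) = 1.8547

(b) Point probability using PMF:
P(X = 2) = 0.189720

(c) Cumulative probability using CDF:
P(X ≤ 6) = F(6) = 0.939239

(d) Range probability:
P(2 ≤ X ≤ 6) = P(X ≤ 6) - P(X ≤ 1)
                   = F(6) - F(1)
                   = 0.939239 - 0.142367
                   = 0.796872

This means approximately 79.7% of outcomes fall in the interval [2, 6].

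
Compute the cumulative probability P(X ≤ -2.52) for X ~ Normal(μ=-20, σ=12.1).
0.925719

We have X ~ Normal(μ=-20, σ=12.1).

The CDF gives us P(X ≤ k).

Using the CDF:
P(X ≤ -2.52) = 0.925719

This means there's approximately a 92.6% chance that X is at most -2.52.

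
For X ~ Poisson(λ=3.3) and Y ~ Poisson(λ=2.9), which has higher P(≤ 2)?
Y has higher probability (P(Y ≤ 2) = 0.4460 > P(X ≤ 2) = 0.3594)

Compute P(≤ 2) for each distribution:

X ~ Poisson(λ=3.3):
P(X ≤ 2) = 0.3594

Y ~ Poisson(λ=2.9):
P(Y ≤ 2) = 0.4460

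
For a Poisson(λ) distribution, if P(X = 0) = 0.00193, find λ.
λ = 6.2502

For a Poisson(λ) distribution, the PMF at 0 is:
P(X = 0) = λ^0 e^(-λ) / 0! = e^(-λ)

Given P(X = 0) = 0.00193:
e^(-λ) = 0.00193
-λ = ln(0.00193)
λ = -ln(0.00193) = 6.2502

Verification: e^(-6.2502) = 0.00193 ✓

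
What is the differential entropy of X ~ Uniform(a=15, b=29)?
2.6391 nats

We have X ~ Uniform(a=15, b=29).

The differential entropy measures the uncertainty or information content of the distribution.

For a Uniform distribution with a=15, b=29:
h(X) = 2.6391 nats

(In bits, this would be 3.8074 bits.)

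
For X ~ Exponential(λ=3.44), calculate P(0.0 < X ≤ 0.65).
0.893115

We have X ~ Exponential(λ=3.44).

To find P(0.0 < X ≤ 0.65), we use:
P(0.0 < X ≤ 0.65) = P(X ≤ 0.65) - P(X ≤ 0.0)
                 = F(0.65) - F(0.0)
                 = 0.893115 - 0.000000
                 = 0.893115

So there's approximately a 89.3% chance that X falls in this range.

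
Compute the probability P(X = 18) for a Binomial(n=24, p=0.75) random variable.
0.185257

We have X ~ Binomial(n=24, p=0.75).

For a Binomial distribution, the PMF gives us the probability of each outcome.

Using the PMF formula:
P(X = 18) = 0.185257

Rounded to 4 decimal places: 0.1853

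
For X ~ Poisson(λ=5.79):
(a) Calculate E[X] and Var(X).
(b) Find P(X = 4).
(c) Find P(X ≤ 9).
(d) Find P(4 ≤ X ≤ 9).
(a) E[X] = 5.7900, Var(X) = 5.7900
(b) P(X = 4) = 0.143198
(c) P(X ≤ 9) = 0.929774
(d) P(4 ≤ X ≤ 9) = 0.758824

We have X ~ Poisson(λ=5.79).

(a) Moments:
E[X] = 5.7900
Var(X) = 5.7900
σ = √Var(X) = 2.4062

(b) Point probability using PMF:
P(X = 4) = 0.143198

(c) Cumulative probability using CDF:
P(X ≤ 9) = F(9) = 0.929774

(d) Range probability:
P(4 ≤ X ≤ 9) = P(X ≤ 9) - P(X ≤ 3)
                   = F(9) - F(3)
                   = 0.929774 - 0.170950
                   = 0.758824

This means approximately 75.9% of outcomes fall in the interval [4, 9].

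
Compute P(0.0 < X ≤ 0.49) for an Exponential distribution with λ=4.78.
0.903884

We have X ~ Exponential(λ=4.78).

To find P(0.0 < X ≤ 0.49), we use:
P(0.0 < X ≤ 0.49) = P(X ≤ 0.49) - P(X ≤ 0.0)
                 = F(0.49) - F(0.0)
                 = 0.903884 - 0.000000
                 = 0.903884

So there's approximately a 90.4% chance that X falls in this range.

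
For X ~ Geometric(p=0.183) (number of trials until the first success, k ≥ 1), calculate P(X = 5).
0.081534

We have X ~ Geometric(p=0.183) (number of trials until the first success, k ≥ 1).

For a Geometric distribution, the PMF gives us the probability of each outcome.

Using the PMF formula:
P(X = 5) = 0.081534

Rounded to 4 decimal places: 0.0815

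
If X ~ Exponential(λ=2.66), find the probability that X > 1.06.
0.059630

We have X ~ Exponential(λ=2.66).

P(X > 1.06) = 1 - P(X ≤ 1.06)
                = 1 - F(1.06)
                = 1 - 0.940370
                = 0.059630

So there's approximately a 6.0% chance that X exceeds 1.06.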